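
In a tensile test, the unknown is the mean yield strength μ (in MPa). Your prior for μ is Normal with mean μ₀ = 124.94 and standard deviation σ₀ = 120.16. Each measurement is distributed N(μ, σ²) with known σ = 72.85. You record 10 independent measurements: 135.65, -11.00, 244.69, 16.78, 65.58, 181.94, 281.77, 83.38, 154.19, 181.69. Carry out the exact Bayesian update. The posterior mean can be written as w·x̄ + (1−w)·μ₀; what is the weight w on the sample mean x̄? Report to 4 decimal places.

0.9645

For Normal data with known variance σ², a Normal(μ₀, σ₀²) prior on μ is conjugate. Posterior precision = 1/σ₀² + n/σ²; posterior mean is the precision-weighted average of μ₀ and x̄.
σ₀² = 120.16² = 14438.4256, σ² = 72.85² = 5307.1225. Prior precision 1/σ₀² = 1/14438.4256; data precision n/σ² = 10/5307.1225.
w = (n/σ²)/(1/σ₀² + n/σ²) = n·σ₀²/(σ² + n·σ₀²) = 10·14438.4256/(5307.1225 + 10·14438.4256) = 144384.256/149691.3785 = 0.9645.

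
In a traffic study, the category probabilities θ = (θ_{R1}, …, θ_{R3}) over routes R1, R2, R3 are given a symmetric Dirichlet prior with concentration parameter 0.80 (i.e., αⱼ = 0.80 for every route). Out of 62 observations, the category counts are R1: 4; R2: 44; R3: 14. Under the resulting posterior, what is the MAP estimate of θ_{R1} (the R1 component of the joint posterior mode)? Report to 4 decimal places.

0.0619

The Dirichlet prior is conjugate to the Multinomial likelihood: each posterior αⱼ = prior αⱼ + observed count nⱼ.
Posterior concentration: (4.80, 44.80, 14.80), total = 64.40.
Joint mode component: (α_{R1}−1)/(Σα−K) = 3.80/61.40 = 0.0619.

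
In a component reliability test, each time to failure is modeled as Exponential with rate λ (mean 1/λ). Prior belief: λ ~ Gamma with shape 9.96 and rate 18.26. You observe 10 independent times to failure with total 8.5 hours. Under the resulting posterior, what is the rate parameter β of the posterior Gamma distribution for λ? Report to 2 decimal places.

With a Gamma(shape α, rate β) prior on the exponential rate λ, the posterior after n observations with total T = Σxᵢ is Gamma(α+n, β+T).
Posterior: Gamma(9.96+10, 18.26+8.5) = Gamma(19.96, 26.76).
Posterior β = 26.76.

26.76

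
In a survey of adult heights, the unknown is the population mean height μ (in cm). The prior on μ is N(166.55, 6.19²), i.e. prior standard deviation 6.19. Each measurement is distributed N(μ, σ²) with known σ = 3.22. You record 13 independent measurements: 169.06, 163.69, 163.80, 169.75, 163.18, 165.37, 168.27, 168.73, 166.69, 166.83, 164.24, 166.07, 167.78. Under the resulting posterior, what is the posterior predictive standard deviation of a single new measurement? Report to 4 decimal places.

For Normal data with known variance σ², a Normal(μ₀, σ₀²) prior on μ is conjugate. Posterior precision = 1/σ₀² + n/σ²; posterior mean is the precision-weighted average of μ₀ and x̄.
σ₀² = 6.19² = 38.3161, σ² = 3.22² = 10.3684; σ² + n·σ₀² = 10.3684 + 13·38.3161 = 508.4777.
Posterior precision = 1/σ₀² + n/σ² = 1/38.3161 + 13/10.3684 = (σ² + n·σ₀²)/(σ₀²σ²) = 508.4777/(38.3161·10.3684); posterior variance σₙ² = σ₀²σ²/(σ² + n·σ₀²) = 38.3161·10.3684/508.4777 = 0.781306.
Predictive variance for one new observation = σₙ² + σ² = 38.3161·10.3684/508.4777 + 10.3684 = σ²·(σ₀² + 508.4777)/508.4777 = 10.3684·546.7938/508.4777 = 11.149706; SD = √(10.3684·546.7938/508.4777) = 3.3391.

3.3391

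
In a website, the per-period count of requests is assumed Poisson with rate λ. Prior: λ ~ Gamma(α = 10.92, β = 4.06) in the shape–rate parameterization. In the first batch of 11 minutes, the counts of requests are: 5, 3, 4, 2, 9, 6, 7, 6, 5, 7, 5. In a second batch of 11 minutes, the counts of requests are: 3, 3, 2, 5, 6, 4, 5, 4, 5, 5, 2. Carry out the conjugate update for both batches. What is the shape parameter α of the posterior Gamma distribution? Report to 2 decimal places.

113.92

With a Gamma(shape α, rate β) prior, the Poisson likelihood is conjugate: the posterior is Gamma(α + ΣXᵢ, β + n).
Batch 1: sum of counts S = 59 over n = 11 minutes.
After batch 1: Gamma(α+S, β+n) = Gamma(10.92+59, 4.06+11) = Gamma(69.92, 15.06).
Batch 2: sum of counts S = 44 over n = 11 minutes.
After batch 2: Gamma(α+S, β+n) = Gamma(69.92+44, 15.06+11) = Gamma(113.92, 26.06).
Posterior α = 113.92.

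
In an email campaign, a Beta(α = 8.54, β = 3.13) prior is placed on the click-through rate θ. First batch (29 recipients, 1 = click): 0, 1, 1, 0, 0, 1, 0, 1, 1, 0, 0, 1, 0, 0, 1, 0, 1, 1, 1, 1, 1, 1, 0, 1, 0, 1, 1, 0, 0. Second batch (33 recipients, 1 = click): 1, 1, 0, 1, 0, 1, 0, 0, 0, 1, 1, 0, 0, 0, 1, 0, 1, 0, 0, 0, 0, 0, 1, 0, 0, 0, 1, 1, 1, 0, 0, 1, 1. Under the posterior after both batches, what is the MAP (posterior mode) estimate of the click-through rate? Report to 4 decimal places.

The Beta prior is conjugate to a Binomial/Bernoulli likelihood; the update adds successes to α and failures to β.
After batch 1: Beta(8.54+16, 3.13+13) = Beta(24.54, 16.13).
After batch 2: Beta(24.54+14, 16.13+19) = Beta(38.54, 35.13).
Mode of Beta(a,b) for a,b>1 is (a−1)/(a+b−2) = 37.54/71.67 = 0.5238.

0.5238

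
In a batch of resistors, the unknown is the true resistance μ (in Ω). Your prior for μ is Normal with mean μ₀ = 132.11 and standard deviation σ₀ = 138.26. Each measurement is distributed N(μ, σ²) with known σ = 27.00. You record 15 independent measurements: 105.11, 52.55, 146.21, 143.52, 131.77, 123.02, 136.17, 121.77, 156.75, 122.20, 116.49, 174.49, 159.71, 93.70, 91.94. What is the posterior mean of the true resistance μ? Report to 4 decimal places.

125.0446

For Normal data with known variance σ², a Normal(μ₀, σ₀²) prior on μ is conjugate. Posterior precision = 1/σ₀² + n/σ²; posterior mean is the precision-weighted average of μ₀ and x̄.
Σxᵢ = 105.11 + 52.55 + 146.21 + 143.52 + 131.77 + 123.02 + 136.17 + 121.77 + 156.75 + 122.20 + 116.49 + 174.49 + 159.71 + 93.70 + 91.94 = 1875.4, so n·x̄ = 1875.4.
σ₀² = 138.26² = 19115.8276, σ² = 27.00² = 729; σ² + n·σ₀² = 729 + 15·19115.8276 = 287466.414.
Posterior mean = (μ₀/σ₀² + n·x̄/σ²)/(1/σ₀² + n/σ²) = (σ²·μ₀ + σ₀²·n·x̄)/(σ² + n·σ₀²) = (729·132.11 + 19115.8276·1875.4)/287466.414 = 35946131.27104/287466.414 = 125.0446.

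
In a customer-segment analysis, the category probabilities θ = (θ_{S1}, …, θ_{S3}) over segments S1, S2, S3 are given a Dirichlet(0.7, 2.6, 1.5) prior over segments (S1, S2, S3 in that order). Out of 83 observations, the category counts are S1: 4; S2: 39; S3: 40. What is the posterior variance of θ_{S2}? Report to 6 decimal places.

0.002808

The Dirichlet prior is conjugate to the Multinomial likelihood: each posterior αⱼ = prior αⱼ + observed count nⱼ.
Posterior concentration: (4.7, 41.6, 41.5), total = 87.8.
Var[θ_j] = α_j(Σα−α_j)/((Σα)²(Σα+1)) = 41.6·46.2/(87.8²·88.8) = 0.002808.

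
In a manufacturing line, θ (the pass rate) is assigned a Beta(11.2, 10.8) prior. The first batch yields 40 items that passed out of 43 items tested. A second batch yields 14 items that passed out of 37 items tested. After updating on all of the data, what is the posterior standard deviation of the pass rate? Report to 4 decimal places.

0.0473

The Beta prior is conjugate to a Binomial/Bernoulli likelihood; the update adds successes to α and failures to β.
After batch 1: Beta(11.2+40, 10.8+3) = Beta(51.2, 13.8).
After batch 2: Beta(51.2+14, 13.8+23) = Beta(65.2, 36.8).
Var = αβ/((α+β)²(α+β+1)) = 65.2·36.8/(102.0²·103.0) = 0.00223902; SD = √0.00223902 = 0.0473.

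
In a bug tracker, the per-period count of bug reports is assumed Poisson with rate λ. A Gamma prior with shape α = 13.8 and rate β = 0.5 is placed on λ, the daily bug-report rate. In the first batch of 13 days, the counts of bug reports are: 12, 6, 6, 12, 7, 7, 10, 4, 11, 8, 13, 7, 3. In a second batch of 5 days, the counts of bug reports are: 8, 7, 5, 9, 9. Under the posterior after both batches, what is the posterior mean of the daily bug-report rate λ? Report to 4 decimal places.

With a Gamma(shape α, rate β) prior, the Poisson likelihood is conjugate: the posterior is Gamma(α + ΣXᵢ, β + n).
Batch 1: sum of counts S = 106 over n = 13 days.
After batch 1: Gamma(α+S, β+n) = Gamma(13.8+106, 0.5+13) = Gamma(119.8, 13.5).
Batch 2: sum of counts S = 38 over n = 5 days.
After batch 2: Gamma(α+S, β+n) = Gamma(119.8+38, 13.5+5) = Gamma(157.8, 18.5).
Posterior mean = α/β = 157.8/18.5 = 8.5297.

8.5297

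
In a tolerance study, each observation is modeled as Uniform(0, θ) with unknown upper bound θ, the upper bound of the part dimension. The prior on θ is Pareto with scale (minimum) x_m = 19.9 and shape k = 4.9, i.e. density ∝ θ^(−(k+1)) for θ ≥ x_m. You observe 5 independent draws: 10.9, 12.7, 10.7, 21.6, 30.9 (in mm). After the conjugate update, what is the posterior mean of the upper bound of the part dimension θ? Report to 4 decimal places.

A Pareto(scale x_m, shape k) prior on the upper bound θ of Uniform(0, θ) is conjugate: posterior is Pareto(max(x_m, max xᵢ), k + n).
Sample maximum = 30.9; prior scale x_m = 19.9 → posterior scale = max = 30.9.
Posterior shape = 4.9 + 5 = 9.9.
E[θ|data] = k·x_m/(k−1) = 9.9·30.9/8.9 = 34.3719.

34.3719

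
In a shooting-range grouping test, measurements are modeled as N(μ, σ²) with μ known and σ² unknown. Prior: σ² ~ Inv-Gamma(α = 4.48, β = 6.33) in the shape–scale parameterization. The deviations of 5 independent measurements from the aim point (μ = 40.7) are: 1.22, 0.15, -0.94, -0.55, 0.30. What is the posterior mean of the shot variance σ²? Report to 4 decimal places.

1.2916

With known mean μ and an Inverse-Gamma(α, β) prior on σ², the Normal likelihood is conjugate: posterior is Inv-Gamma(α + n/2, β + Σ(xᵢ−μ)²/2).
Σ(xᵢ−μ)² = (1.22)² + (0.15)² + (-0.94)² + (-0.55)² + (0.30)² = 2.7870.
Posterior: Inv-Gamma(4.48 + 5/2, 6.33 + 2.7870/2) = Inv-Gamma(6.98, 7.72350).
E[σ²|data] = β/(α−1) = 7.72350/5.98 = 1.2916.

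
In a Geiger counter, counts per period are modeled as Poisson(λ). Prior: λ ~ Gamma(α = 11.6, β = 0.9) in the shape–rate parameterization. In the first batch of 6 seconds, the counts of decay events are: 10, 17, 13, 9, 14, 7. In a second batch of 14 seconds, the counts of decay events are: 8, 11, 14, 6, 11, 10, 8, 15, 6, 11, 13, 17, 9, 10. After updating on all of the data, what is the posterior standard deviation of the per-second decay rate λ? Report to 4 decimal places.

With a Gamma(shape α, rate β) prior, the Poisson likelihood is conjugate: the posterior is Gamma(α + ΣXᵢ, β + n).
Batch 1: sum of counts S = 70 over n = 6 seconds.
After batch 1: Gamma(α+S, β+n) = Gamma(11.6+70, 0.9+6) = Gamma(81.6, 6.9).
Batch 2: sum of counts S = 149 over n = 14 seconds.
After batch 2: Gamma(α+S, β+n) = Gamma(81.6+149, 6.9+14) = Gamma(230.6, 20.9).
SD = √α/β = √230.6/20.9 = 0.7266.

0.7266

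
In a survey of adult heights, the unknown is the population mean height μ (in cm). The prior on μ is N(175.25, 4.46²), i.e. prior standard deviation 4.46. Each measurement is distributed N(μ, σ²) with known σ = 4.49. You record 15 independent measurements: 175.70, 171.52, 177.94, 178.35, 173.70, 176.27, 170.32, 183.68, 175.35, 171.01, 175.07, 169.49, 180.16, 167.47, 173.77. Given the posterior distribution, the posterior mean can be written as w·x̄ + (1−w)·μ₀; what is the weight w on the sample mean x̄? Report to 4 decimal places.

0.9367

For Normal data with known variance σ², a Normal(μ₀, σ₀²) prior on μ is conjugate. Posterior precision = 1/σ₀² + n/σ²; posterior mean is the precision-weighted average of μ₀ and x̄.
σ₀² = 4.46² = 19.8916, σ² = 4.49² = 20.1601. Prior precision 1/σ₀² = 1/19.8916; data precision n/σ² = 15/20.1601.
w = (n/σ²)/(1/σ₀² + n/σ²) = n·σ₀²/(σ² + n·σ₀²) = 15·19.8916/(20.1601 + 15·19.8916) = 298.374/318.5341 = 0.9367.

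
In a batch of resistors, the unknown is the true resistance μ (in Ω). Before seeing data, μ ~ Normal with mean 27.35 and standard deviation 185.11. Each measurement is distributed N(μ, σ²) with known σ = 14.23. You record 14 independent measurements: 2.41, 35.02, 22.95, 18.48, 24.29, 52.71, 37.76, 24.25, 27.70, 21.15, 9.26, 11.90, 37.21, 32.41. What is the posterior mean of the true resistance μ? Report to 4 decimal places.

25.5365

For Normal data with known variance σ², a Normal(μ₀, σ₀²) prior on μ is conjugate. Posterior precision = 1/σ₀² + n/σ²; posterior mean is the precision-weighted average of μ₀ and x̄.
Σxᵢ = 2.41 + 35.02 + 22.95 + 18.48 + 24.29 + 52.71 + 37.76 + 24.25 + 27.70 + 21.15 + 9.26 + 11.90 + 37.21 + 32.41 = 357.5, so n·x̄ = 357.5.
σ₀² = 185.11² = 34265.7121, σ² = 14.23² = 202.4929; σ² + n·σ₀² = 202.4929 + 14·34265.7121 = 479922.4623.
Posterior mean = (μ₀/σ₀² + n·x̄/σ²)/(1/σ₀² + n/σ²) = (σ²·μ₀ + σ₀²·n·x̄)/(σ² + n·σ₀²) = (202.4929·27.35 + 34265.7121·357.5)/479922.4623 = 12255530.256565/479922.4623 = 25.5365.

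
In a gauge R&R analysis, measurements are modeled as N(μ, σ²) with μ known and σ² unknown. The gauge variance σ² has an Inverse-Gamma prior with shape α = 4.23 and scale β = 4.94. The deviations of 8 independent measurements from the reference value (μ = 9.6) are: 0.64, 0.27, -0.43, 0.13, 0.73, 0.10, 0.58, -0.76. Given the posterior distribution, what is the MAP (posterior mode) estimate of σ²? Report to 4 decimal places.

0.6512

With known mean μ and an Inverse-Gamma(α, β) prior on σ², the Normal likelihood is conjugate: posterior is Inv-Gamma(α + n/2, β + Σ(xᵢ−μ)²/2).
Σ(xᵢ−μ)² = (0.64)² + (0.27)² + (-0.43)² + (0.13)² + (0.73)² + (0.10)² + (0.58)² + (-0.76)² = 2.1412.
Posterior: Inv-Gamma(4.23 + 8/2, 4.94 + 2.1412/2) = Inv-Gamma(8.23, 6.01060).
Mode = β/(α+1) = 6.01060/9.23 = 0.6512.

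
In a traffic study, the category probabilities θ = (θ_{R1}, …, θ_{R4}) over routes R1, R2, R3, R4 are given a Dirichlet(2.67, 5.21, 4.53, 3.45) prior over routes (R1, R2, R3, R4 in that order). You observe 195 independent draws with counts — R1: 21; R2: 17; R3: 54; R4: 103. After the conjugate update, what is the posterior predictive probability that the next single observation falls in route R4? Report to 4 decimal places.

The Dirichlet prior is conjugate to the Multinomial likelihood: each posterior αⱼ = prior αⱼ + observed count nⱼ.
Posterior concentration: (23.67, 22.21, 58.53, 106.45), total = 210.86.
P(next = R4 | data) = α_{R4}/Σα = 0.5048.

0.5048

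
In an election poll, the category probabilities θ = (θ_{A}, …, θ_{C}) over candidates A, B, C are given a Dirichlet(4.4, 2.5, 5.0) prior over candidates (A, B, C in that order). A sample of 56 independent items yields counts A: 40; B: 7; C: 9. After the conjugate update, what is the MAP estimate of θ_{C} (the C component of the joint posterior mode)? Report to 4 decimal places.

The Dirichlet prior is conjugate to the Multinomial likelihood: each posterior αⱼ = prior αⱼ + observed count nⱼ.
Posterior concentration: (44.4, 9.5, 14.0), total = 67.9.
Joint mode component: (α_{C}−1)/(Σα−K) = 13.0/64.9 = 0.2003.

0.2003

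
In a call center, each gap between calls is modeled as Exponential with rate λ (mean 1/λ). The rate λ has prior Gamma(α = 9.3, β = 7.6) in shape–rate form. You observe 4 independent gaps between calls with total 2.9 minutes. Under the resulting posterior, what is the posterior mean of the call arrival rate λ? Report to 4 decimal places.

1.2667

With a Gamma(shape α, rate β) prior on the exponential rate λ, the posterior after n observations with total T = Σxᵢ is Gamma(α+n, β+T).
Posterior: Gamma(9.3+4, 7.6+2.9) = Gamma(13.3, 10.5).
Posterior mean of λ = α/β = 13.3/10.5 = 1.2667.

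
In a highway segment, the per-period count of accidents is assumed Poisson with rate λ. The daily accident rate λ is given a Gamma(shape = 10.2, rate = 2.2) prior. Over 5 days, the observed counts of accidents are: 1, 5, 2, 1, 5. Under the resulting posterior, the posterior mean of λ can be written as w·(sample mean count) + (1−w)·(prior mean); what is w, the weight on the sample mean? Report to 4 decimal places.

With a Gamma(shape α, rate β) prior, the Poisson likelihood is conjugate: the posterior is Gamma(α + ΣXᵢ, β + n).
Posterior mean = (α₀+S)/(β₀+n) = [n/(β₀+n)]·(S/n) + [β₀/(β₀+n)]·(α₀/β₀), so only n and β₀ enter the weight.
Weight on data w = n/(β₀+n) = 5/(2.2+5) = 5/7.2 = 0.6944.

0.6944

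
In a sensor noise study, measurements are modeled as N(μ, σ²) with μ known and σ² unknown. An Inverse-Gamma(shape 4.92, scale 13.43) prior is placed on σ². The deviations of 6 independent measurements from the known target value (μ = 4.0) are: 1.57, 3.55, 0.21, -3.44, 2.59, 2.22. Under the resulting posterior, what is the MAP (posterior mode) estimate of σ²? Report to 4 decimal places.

3.6683

With known mean μ and an Inverse-Gamma(α, β) prior on σ², the Normal likelihood is conjugate: posterior is Inv-Gamma(α + n/2, β + Σ(xᵢ−μ)²/2).
Σ(xᵢ−μ)² = (1.57)² + (3.55)² + (0.21)² + (-3.44)² + (2.59)² + (2.22)² = 38.5816.
Posterior: Inv-Gamma(4.92 + 6/2, 13.43 + 38.5816/2) = Inv-Gamma(7.92, 32.72080).
Mode = β/(α+1) = 32.72080/8.92 = 3.6683.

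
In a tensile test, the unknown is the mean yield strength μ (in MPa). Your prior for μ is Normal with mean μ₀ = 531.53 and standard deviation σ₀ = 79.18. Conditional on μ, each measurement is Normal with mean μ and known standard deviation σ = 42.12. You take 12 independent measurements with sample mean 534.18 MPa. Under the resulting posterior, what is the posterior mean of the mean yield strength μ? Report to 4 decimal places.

For Normal data with known variance σ², a Normal(μ₀, σ₀²) prior on μ is conjugate. Posterior precision = 1/σ₀² + n/σ²; posterior mean is the precision-weighted average of μ₀ and x̄.
n·x̄ = 12·534.18 = 6410.16.
σ₀² = 79.18² = 6269.4724, σ² = 42.12² = 1774.0944; σ² + n·σ₀² = 1774.0944 + 12·6269.4724 = 77007.7632.
Posterior mean = (μ₀/σ₀² + n·x̄/σ²)/(1/σ₀² + n/σ²) = (σ²·μ₀ + σ₀²·n·x̄)/(σ² + n·σ₀²) = (1774.0944·531.53 + 6269.4724·6410.16)/77007.7632 = 41131305.596016/77007.7632 = 534.1189.

534.1189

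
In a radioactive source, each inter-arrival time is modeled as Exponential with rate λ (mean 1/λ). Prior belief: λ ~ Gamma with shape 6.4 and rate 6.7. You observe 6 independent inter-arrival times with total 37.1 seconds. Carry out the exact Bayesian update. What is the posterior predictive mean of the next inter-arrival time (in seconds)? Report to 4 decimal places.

With a Gamma(shape α, rate β) prior on the exponential rate λ, the posterior after n observations with total T = Σxᵢ is Gamma(α+n, β+T).
Posterior: Gamma(6.4+6, 6.7+37.1) = Gamma(12.4, 43.8).
The predictive distribution for the next observation is Lomax; its mean is β/(α−1) = 43.8/11.4 = 3.8421.

3.8421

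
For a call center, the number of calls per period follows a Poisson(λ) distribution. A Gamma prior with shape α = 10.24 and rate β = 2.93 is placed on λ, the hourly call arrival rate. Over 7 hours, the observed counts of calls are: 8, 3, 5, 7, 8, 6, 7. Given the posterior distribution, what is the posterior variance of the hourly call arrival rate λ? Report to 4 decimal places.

With a Gamma(shape α, rate β) prior, the Poisson likelihood is conjugate: the posterior is Gamma(α + ΣXᵢ, β + n).
Sum of counts S = 44 over n = 7 hours.
Posterior: Gamma(α+S, β+n) = Gamma(10.24+44, 2.93+7) = Gamma(54.24, 9.93).
Var = α/β² = 54.24/9.93² = 0.5501.

0.5501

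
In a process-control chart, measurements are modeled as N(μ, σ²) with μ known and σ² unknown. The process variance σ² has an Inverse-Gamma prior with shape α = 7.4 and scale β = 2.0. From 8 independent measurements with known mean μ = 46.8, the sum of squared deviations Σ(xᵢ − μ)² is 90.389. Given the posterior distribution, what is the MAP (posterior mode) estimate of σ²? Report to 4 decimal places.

3.8060

With known mean μ and an Inverse-Gamma(α, β) prior on σ², the Normal likelihood is conjugate: posterior is Inv-Gamma(α + n/2, β + Σ(xᵢ−μ)²/2).
Posterior: Inv-Gamma(7.4 + 8/2, 2.0 + 90.389/2) = Inv-Gamma(11.40, 47.1945).
Mode = β/(α+1) = 47.1945/12.40 = 3.8060.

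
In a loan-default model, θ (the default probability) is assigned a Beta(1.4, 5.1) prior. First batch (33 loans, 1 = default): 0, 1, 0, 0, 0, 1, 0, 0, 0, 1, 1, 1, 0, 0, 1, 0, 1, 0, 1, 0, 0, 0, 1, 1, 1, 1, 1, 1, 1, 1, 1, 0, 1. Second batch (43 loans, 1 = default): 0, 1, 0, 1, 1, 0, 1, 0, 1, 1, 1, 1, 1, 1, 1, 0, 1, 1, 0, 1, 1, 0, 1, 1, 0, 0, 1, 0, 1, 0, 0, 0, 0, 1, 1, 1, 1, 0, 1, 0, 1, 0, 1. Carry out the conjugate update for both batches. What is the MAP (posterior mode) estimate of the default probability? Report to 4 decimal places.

0.5516

The Beta prior is conjugate to a Binomial/Bernoulli likelihood; the update adds successes to α and failures to β.
After batch 1: Beta(1.4+18, 5.1+15) = Beta(19.4, 20.1).
After batch 2: Beta(19.4+26, 20.1+17) = Beta(45.4, 37.1).
Mode of Beta(a,b) for a,b>1 is (a−1)/(a+b−2) = 44.4/80.5 = 0.5516.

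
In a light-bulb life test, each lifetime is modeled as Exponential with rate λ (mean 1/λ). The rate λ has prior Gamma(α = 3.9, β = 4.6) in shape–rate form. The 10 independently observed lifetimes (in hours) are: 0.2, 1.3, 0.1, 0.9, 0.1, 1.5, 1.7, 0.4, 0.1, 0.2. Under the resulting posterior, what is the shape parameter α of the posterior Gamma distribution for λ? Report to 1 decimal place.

With a Gamma(shape α, rate β) prior on the exponential rate λ, the posterior after n observations with total T = Σxᵢ is Gamma(α+n, β+T).
Sum of observations T = 6.5 hours; n = 10.
Posterior: Gamma(3.9+10, 4.6+6.5) = Gamma(13.9, 11.1).
Posterior α = 13.9.

13.9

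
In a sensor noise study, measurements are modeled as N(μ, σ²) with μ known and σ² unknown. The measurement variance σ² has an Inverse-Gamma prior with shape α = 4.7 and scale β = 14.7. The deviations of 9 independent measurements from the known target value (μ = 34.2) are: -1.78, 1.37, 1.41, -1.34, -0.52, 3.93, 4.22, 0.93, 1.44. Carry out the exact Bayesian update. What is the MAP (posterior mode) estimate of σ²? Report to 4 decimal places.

3.6613

With known mean μ and an Inverse-Gamma(α, β) prior on σ², the Normal likelihood is conjugate: posterior is Inv-Gamma(α + n/2, β + Σ(xᵢ−μ)²/2).
Σ(xᵢ−μ)² = (-1.78)² + (1.37)² + (1.41)² + (-1.34)² + (-0.52)² + (3.93)² + (4.22)² + (0.93)² + (1.44)² = 45.2912.
Posterior: Inv-Gamma(4.7 + 9/2, 14.7 + 45.2912/2) = Inv-Gamma(9.20, 37.34560).
Mode = β/(α+1) = 37.34560/10.20 = 3.6613.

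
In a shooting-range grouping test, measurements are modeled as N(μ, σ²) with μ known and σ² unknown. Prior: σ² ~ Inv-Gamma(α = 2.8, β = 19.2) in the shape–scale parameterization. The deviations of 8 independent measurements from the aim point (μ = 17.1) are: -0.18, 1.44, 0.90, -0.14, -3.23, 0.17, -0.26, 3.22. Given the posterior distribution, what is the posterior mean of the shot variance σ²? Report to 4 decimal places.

5.3649

With known mean μ and an Inverse-Gamma(α, β) prior on σ², the Normal likelihood is conjugate: posterior is Inv-Gamma(α + n/2, β + Σ(xᵢ−μ)²/2).
Σ(xᵢ−μ)² = (-0.18)² + (1.44)² + (0.90)² + (-0.14)² + (-3.23)² + (0.17)² + (-0.26)² + (3.22)² = 23.8334.
Posterior: Inv-Gamma(2.8 + 8/2, 19.2 + 23.8334/2) = Inv-Gamma(6.80, 31.11670).
E[σ²|data] = β/(α−1) = 31.11670/5.80 = 5.3649.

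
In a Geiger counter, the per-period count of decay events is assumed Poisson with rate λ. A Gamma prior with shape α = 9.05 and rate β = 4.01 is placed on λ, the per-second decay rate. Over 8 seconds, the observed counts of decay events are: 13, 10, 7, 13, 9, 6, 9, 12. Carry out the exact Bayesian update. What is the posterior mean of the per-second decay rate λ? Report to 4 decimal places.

7.3314

With a Gamma(shape α, rate β) prior, the Poisson likelihood is conjugate: the posterior is Gamma(α + ΣXᵢ, β + n).
Sum of counts S = 79 over n = 8 seconds.
Posterior: Gamma(α+S, β+n) = Gamma(9.05+79, 4.01+8) = Gamma(88.05, 12.01).
Posterior mean = α/β = 88.05/12.01 = 7.3314.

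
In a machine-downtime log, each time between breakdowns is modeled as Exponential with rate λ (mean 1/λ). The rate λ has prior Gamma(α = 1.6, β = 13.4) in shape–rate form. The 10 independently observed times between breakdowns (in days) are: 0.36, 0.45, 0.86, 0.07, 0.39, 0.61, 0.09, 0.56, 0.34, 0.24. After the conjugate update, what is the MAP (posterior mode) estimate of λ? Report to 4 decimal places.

With a Gamma(shape α, rate β) prior on the exponential rate λ, the posterior after n observations with total T = Σxᵢ is Gamma(α+n, β+T).
Sum of observations T = 3.97 days; n = 10.
Posterior: Gamma(1.6+10, 13.4+3.97) = Gamma(11.6, 17.37).
Mode = (α−1)/β = 0.6102.

0.6102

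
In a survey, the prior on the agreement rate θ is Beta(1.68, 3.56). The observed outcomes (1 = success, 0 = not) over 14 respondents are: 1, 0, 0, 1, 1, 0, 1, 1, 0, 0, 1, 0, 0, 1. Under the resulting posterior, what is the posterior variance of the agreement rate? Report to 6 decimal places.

The Beta prior is conjugate to a Binomial/Bernoulli likelihood; the update adds successes to α and failures to β.
Posterior: Beta(α+k, β+n−k) = Beta(1.68+7, 3.56+7) = Beta(8.68, 10.56).
Var = αβ/((α+β)²(α+β+1)) = 8.68·10.56/(19.24²·20.24) = 0.012234.

0.012234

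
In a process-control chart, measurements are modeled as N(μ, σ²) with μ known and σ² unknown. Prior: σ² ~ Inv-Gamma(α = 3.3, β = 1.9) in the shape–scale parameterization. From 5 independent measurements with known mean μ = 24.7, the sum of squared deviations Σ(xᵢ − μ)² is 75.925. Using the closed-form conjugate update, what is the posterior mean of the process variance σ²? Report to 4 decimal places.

8.3047

With known mean μ and an Inverse-Gamma(α, β) prior on σ², the Normal likelihood is conjugate: posterior is Inv-Gamma(α + n/2, β + Σ(xᵢ−μ)²/2).
Posterior: Inv-Gamma(3.3 + 5/2, 1.9 + 75.925/2) = Inv-Gamma(5.80, 39.8625).
E[σ²|data] = β/(α−1) = 39.8625/4.80 = 8.3047.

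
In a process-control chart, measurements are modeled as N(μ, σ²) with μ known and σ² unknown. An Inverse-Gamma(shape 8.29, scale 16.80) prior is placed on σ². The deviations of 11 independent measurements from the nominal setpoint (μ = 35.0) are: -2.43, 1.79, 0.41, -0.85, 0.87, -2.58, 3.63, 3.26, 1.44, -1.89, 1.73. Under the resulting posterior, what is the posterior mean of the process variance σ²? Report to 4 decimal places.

3.2625

With known mean μ and an Inverse-Gamma(α, β) prior on σ², the Normal likelihood is conjugate: posterior is Inv-Gamma(α + n/2, β + Σ(xᵢ−μ)²/2).
Σ(xᵢ−μ)² = (-2.43)² + (1.79)² + (0.41)² + (-0.85)² + (0.87)² + (-2.58)² + (3.63)² + (3.26)² + (1.44)² + (-1.89)² + (1.73)² = 49.8560.
Posterior: Inv-Gamma(8.29 + 11/2, 16.80 + 49.8560/2) = Inv-Gamma(13.79, 41.72800).
E[σ²|data] = β/(α−1) = 41.72800/12.79 = 3.2625.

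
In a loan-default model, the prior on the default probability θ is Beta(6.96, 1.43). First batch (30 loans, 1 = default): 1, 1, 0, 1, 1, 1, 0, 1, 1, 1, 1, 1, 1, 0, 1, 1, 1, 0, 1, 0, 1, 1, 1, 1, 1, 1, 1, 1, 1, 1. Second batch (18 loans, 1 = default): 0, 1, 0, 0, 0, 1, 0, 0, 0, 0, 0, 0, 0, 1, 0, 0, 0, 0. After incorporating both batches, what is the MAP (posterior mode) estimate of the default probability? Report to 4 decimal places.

The Beta prior is conjugate to a Binomial/Bernoulli likelihood; the update adds successes to α and failures to β.
After batch 1: Beta(6.96+25, 1.43+5) = Beta(31.96, 6.43).
After batch 2: Beta(31.96+3, 6.43+15) = Beta(34.96, 21.43).
Mode of Beta(a,b) for a,b>1 is (a−1)/(a+b−2) = 33.96/54.39 = 0.6244.

0.6244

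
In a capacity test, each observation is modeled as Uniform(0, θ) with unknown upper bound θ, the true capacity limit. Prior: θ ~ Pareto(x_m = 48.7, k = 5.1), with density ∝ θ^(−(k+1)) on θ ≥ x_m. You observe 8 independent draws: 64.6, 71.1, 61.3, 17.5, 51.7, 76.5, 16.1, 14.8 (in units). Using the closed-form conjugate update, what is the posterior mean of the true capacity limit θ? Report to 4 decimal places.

82.8223

A Pareto(scale x_m, shape k) prior on the upper bound θ of Uniform(0, θ) is conjugate: posterior is Pareto(max(x_m, max xᵢ), k + n).
Sample maximum = 76.5; prior scale x_m = 48.7 → posterior scale = max = 76.5.
Posterior shape = 5.1 + 8 = 13.1.
E[θ|data] = k·x_m/(k−1) = 13.1·76.5/12.1 = 82.8223.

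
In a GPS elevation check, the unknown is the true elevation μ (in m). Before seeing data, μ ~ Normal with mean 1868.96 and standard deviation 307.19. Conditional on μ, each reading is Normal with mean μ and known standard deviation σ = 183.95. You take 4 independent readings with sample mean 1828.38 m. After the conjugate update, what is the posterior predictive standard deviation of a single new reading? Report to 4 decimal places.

203.9634

For Normal data with known variance σ², a Normal(μ₀, σ₀²) prior on μ is conjugate. Posterior precision = 1/σ₀² + n/σ²; posterior mean is the precision-weighted average of μ₀ and x̄.
σ₀² = 307.19² = 94365.6961, σ² = 183.95² = 33837.6025; σ² + n·σ₀² = 33837.6025 + 4·94365.6961 = 411300.3869.
Posterior precision = 1/σ₀² + n/σ² = 1/94365.6961 + 4/33837.6025 = (σ² + n·σ₀²)/(σ₀²σ²) = 411300.3869/(94365.6961·33837.6025); posterior variance σₙ² = σ₀²σ²/(σ² + n·σ₀²) = 94365.6961·33837.6025/411300.3869 = 7763.447388.
Predictive variance for one new observation = σₙ² + σ² = 94365.6961·33837.6025/411300.3869 + 33837.6025 = σ²·(σ₀² + 411300.3869)/411300.3869 = 33837.6025·505666.083/411300.3869 = 41601.049888; SD = √(33837.6025·505666.083/411300.3869) = 203.9634.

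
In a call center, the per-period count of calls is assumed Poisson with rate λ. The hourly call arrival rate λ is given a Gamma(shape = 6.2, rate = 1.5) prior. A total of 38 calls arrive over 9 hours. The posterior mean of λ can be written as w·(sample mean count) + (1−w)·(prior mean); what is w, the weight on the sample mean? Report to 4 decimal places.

0.8571

With a Gamma(shape α, rate β) prior, the Poisson likelihood is conjugate: the posterior is Gamma(α + ΣXᵢ, β + n).
Posterior mean = (α₀+S)/(β₀+n) = [n/(β₀+n)]·(S/n) + [β₀/(β₀+n)]·(α₀/β₀), so only n and β₀ enter the weight.
Weight on data w = n/(β₀+n) = 9/(1.5+9) = 9/10.5 = 0.8571.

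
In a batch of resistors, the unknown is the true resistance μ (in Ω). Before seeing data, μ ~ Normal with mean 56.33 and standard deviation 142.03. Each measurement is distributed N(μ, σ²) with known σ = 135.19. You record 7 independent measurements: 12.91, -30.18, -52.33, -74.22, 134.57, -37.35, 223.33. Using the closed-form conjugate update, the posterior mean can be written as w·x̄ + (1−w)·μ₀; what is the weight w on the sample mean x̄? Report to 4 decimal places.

0.8854

For Normal data with known variance σ², a Normal(μ₀, σ₀²) prior on μ is conjugate. Posterior precision = 1/σ₀² + n/σ²; posterior mean is the precision-weighted average of μ₀ and x̄.
σ₀² = 142.03² = 20172.5209, σ² = 135.19² = 18276.3361. Prior precision 1/σ₀² = 1/20172.5209; data precision n/σ² = 7/18276.3361.
w = (n/σ²)/(1/σ₀² + n/σ²) = n·σ₀²/(σ² + n·σ₀²) = 7·20172.5209/(18276.3361 + 7·20172.5209) = 141207.6463/159483.9824 = 0.8854.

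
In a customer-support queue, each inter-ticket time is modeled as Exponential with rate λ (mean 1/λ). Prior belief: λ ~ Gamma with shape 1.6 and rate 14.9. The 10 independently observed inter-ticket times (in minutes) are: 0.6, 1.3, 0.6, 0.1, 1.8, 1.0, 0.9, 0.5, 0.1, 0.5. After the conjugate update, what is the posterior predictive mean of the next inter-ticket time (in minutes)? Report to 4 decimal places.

2.1038

With a Gamma(shape α, rate β) prior on the exponential rate λ, the posterior after n observations with total T = Σxᵢ is Gamma(α+n, β+T).
Sum of observations T = 7.4 minutes; n = 10.
Posterior: Gamma(1.6+10, 14.9+7.4) = Gamma(11.6, 22.3).
The predictive distribution for the next observation is Lomax; its mean is β/(α−1) = 22.3/10.6 = 2.1038.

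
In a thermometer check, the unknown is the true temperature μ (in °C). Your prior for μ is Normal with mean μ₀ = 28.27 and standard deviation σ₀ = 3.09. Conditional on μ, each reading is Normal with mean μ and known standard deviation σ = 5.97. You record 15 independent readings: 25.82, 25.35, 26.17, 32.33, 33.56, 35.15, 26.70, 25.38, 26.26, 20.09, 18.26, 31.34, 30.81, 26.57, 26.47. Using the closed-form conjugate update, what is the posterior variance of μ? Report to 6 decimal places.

1.902596

For Normal data with known variance σ², a Normal(μ₀, σ₀²) prior on μ is conjugate. Posterior precision = 1/σ₀² + n/σ²; posterior mean is the precision-weighted average of μ₀ and x̄.
σ₀² = 3.09² = 9.5481, σ² = 5.97² = 35.6409; σ² + n·σ₀² = 35.6409 + 15·9.5481 = 178.8624.
Posterior precision = 1/σ₀² + n/σ² = 1/9.5481 + 15/35.6409 = (σ² + n·σ₀²)/(σ₀²σ²) = 178.8624/(9.5481·35.6409); posterior variance σₙ² = σ₀²σ²/(σ² + n·σ₀²) = 9.5481·35.6409/178.8624 = 1.902596.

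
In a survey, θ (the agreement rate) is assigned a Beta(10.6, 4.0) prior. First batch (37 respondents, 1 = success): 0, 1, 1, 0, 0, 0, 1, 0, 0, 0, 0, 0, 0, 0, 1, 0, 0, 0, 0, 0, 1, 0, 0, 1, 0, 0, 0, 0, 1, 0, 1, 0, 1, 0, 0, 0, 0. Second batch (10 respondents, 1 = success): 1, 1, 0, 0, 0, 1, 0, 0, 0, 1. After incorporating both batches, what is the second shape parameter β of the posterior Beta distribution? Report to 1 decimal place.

The Beta prior is conjugate to a Binomial/Bernoulli likelihood; the update adds successes to α and failures to β.
After batch 1: Beta(10.6+9, 4.0+28) = Beta(19.6, 32.0).
After batch 2: Beta(19.6+4, 32.0+6) = Beta(23.6, 38.0).
Posterior β = 38.0.

38.0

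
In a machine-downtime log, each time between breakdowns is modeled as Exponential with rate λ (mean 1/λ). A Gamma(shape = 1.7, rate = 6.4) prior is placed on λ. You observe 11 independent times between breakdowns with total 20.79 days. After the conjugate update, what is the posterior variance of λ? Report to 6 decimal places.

0.017179

With a Gamma(shape α, rate β) prior on the exponential rate λ, the posterior after n observations with total T = Σxᵢ is Gamma(α+n, β+T).
Posterior: Gamma(1.7+11, 6.4+20.79) = Gamma(12.7, 27.19).
Var = α/β² = 0.017179.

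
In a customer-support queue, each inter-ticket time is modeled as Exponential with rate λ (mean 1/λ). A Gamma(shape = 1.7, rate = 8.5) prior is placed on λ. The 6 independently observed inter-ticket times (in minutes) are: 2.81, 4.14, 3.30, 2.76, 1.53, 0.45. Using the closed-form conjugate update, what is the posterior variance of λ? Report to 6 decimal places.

With a Gamma(shape α, rate β) prior on the exponential rate λ, the posterior after n observations with total T = Σxᵢ is Gamma(α+n, β+T).
Sum of observations T = 14.99 minutes; n = 6.
Posterior: Gamma(1.7+6, 8.5+14.99) = Gamma(7.7, 23.49).
Var = α/β² = 0.013955.

0.013955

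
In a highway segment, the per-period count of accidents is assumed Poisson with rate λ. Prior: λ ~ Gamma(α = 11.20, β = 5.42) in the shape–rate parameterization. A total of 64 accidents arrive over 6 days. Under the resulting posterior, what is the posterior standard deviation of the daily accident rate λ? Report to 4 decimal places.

0.7594

With a Gamma(shape α, rate β) prior, the Poisson likelihood is conjugate: the posterior is Gamma(α + ΣXᵢ, β + n).
Posterior: Gamma(α+S, β+n) = Gamma(11.20+64, 5.42+6) = Gamma(75.20, 11.42).
SD = √α/β = √75.20/11.42 = 0.7594.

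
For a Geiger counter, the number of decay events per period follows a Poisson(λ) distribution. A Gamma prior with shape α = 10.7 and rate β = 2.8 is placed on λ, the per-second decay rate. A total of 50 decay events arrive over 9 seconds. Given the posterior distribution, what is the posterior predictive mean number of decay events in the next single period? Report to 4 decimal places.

With a Gamma(shape α, rate β) prior, the Poisson likelihood is conjugate: the posterior is Gamma(α + ΣXᵢ, β + n).
Posterior: Gamma(α+S, β+n) = Gamma(10.7+50, 2.8+9) = Gamma(60.7, 11.8).
The predictive distribution for one future period is NegBinom with mean α/β = 5.1441.

5.1441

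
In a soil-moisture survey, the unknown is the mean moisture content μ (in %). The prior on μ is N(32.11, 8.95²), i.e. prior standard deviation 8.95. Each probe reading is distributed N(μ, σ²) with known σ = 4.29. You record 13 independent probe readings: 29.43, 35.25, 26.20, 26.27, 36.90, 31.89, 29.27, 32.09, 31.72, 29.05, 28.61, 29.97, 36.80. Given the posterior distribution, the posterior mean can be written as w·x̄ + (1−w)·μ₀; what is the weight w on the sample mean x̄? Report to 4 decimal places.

For Normal data with known variance σ², a Normal(μ₀, σ₀²) prior on μ is conjugate. Posterior precision = 1/σ₀² + n/σ²; posterior mean is the precision-weighted average of μ₀ and x̄.
σ₀² = 8.95² = 80.1025, σ² = 4.29² = 18.4041. Prior precision 1/σ₀² = 1/80.1025; data precision n/σ² = 13/18.4041.
w = (n/σ²)/(1/σ₀² + n/σ²) = n·σ₀²/(σ² + n·σ₀²) = 13·80.1025/(18.4041 + 13·80.1025) = 1041.3325/1059.7366 = 0.9826.

0.9826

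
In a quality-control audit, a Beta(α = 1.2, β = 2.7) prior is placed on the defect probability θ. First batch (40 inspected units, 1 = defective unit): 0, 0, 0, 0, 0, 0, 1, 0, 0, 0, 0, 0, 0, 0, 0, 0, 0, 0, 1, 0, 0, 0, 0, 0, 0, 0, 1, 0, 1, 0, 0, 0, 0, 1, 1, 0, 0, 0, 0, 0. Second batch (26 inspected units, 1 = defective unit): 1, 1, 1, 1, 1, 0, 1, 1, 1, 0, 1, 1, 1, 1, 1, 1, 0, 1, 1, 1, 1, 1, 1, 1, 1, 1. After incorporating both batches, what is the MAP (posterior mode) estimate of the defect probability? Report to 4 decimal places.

0.4300

The Beta prior is conjugate to a Binomial/Bernoulli likelihood; the update adds successes to α and failures to β.
After batch 1: Beta(1.2+6, 2.7+34) = Beta(7.2, 36.7).
After batch 2: Beta(7.2+23, 36.7+3) = Beta(30.2, 39.7).
Mode of Beta(a,b) for a,b>1 is (a−1)/(a+b−2) = 29.2/67.9 = 0.4300.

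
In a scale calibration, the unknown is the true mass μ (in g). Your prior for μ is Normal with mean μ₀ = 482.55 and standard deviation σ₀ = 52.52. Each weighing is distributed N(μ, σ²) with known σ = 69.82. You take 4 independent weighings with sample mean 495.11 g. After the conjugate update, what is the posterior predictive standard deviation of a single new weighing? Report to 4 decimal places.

75.6313

For Normal data with known variance σ², a Normal(μ₀, σ₀²) prior on μ is conjugate. Posterior precision = 1/σ₀² + n/σ²; posterior mean is the precision-weighted average of μ₀ and x̄.
σ₀² = 52.52² = 2758.3504, σ² = 69.82² = 4874.8324; σ² + n·σ₀² = 4874.8324 + 4·2758.3504 = 15908.234.
Posterior precision = 1/σ₀² + n/σ² = 1/2758.3504 + 4/4874.8324 = (σ² + n·σ₀²)/(σ₀²σ²) = 15908.234/(2758.3504·4874.8324); posterior variance σₙ² = σ₀²σ²/(σ² + n·σ₀²) = 2758.3504·4874.8324/15908.234 = 845.253842.
Predictive variance for one new observation = σₙ² + σ² = 2758.3504·4874.8324/15908.234 + 4874.8324 = σ²·(σ₀² + 15908.234)/15908.234 = 4874.8324·18666.5844/15908.234 = 5720.086242; SD = √(4874.8324·18666.5844/15908.234) = 75.6313.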